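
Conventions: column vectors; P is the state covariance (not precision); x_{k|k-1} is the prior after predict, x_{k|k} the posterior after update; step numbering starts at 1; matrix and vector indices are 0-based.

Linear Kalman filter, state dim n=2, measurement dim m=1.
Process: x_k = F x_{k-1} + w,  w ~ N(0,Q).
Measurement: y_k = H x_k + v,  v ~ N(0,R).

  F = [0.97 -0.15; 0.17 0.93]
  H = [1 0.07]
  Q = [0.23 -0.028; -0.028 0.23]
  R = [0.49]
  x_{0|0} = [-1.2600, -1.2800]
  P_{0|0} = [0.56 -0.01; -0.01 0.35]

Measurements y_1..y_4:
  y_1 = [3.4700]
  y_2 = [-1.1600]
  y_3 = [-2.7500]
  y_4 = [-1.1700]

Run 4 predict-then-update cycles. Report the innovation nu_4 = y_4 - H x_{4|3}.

innov = [-0.0819]

step 1: x^-=[-1.0302, -1.4046]  P^-=[0.7677 0.0068; 0.0068 0.5457]  S=[1.2613]  K=[0.6090; 0.0356]  nu=[4.5985]  x^+=[1.7704, -1.2407]  P^+=[0.2999 -0.0206; -0.0206 0.5441]
step 2: x^-=[1.9034, -0.8529]  P^-=[0.5304 -0.0725; -0.0725 0.7028]  S=[1.0137]  K=[0.5182; -0.0230]  nu=[-3.0037]  x^+=[0.3468, -0.7837]  P^+=[0.2582 -0.0604; -0.0604 0.7022]
step 3: x^-=[0.4540, -0.6699]  P^-=[0.5063 -0.1364; -0.1364 0.8257]  S=[0.9812]  K=[0.5062; -0.0801]  nu=[-3.1571]  x^+=[-1.1443, -0.4171]  P^+=[0.2548 -0.0966; -0.0966 0.8194]
step 4: x^-=[-1.0474, -0.5824]  P^-=[0.5163 -0.1850; -0.1850 0.9155]  S=[0.9849]  K=[0.5111; -0.1227]  nu=[-0.0819]  x^+=[-1.0892, -0.5724]  P^+=[0.2591 -0.1232; -0.1232 0.9007]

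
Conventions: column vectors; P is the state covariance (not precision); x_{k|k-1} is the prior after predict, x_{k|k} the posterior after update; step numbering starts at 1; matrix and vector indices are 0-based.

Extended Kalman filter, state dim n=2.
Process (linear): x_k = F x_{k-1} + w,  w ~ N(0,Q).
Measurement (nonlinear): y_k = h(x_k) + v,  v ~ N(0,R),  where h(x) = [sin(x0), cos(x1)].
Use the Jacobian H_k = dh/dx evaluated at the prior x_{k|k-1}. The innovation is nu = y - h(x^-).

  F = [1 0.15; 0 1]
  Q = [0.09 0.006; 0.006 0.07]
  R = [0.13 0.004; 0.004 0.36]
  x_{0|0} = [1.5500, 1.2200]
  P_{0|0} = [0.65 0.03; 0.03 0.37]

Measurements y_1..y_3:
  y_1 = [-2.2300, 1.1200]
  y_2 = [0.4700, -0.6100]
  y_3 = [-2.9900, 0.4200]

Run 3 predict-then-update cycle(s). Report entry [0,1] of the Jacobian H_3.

H_jac[0,1] = 0.0000

step 1: x^-=[1.7330, 1.2200]  P^-=[0.7573 0.0915; 0.0915 0.4400]  H_jac=[-0.1615 0.0000; 0.0000 -0.9391]  S=[0.1498 0.0179; 0.0179 0.7480]  K=[-0.8053 -0.0956; -0.0328 -0.5516]  nu=[-3.2169, 0.7764]  x^+=[4.2493, 0.8974]  P^+=[0.6506 0.0401; 0.0401 0.2116]
step 2: x^-=[4.3839, 0.8974]  P^-=[0.7574 0.0778; 0.0778 0.2816]  H_jac=[-0.3226 0.0000; 0.0000 -0.7817]  S=[0.2088 0.0236; 0.0236 0.5321]  K=[-1.1630 -0.0627; -0.0738 -0.4104]  nu=[1.4165, -1.2337]  x^+=[2.8138, 1.2992]  P^+=[0.4694 0.0348; 0.0348 0.1894]
step 3: x^-=[3.0087, 1.2992]  P^-=[0.5741 0.0692; 0.0692 0.2594]  H_jac=[-0.9912 0.0000; 0.0000 -0.9633]  S=[0.6940 0.0701; 0.0701 0.6007]  K=[-0.8184 -0.0155; -0.0575 -0.4093]  nu=[-3.1225, 0.1517]  x^+=[5.5616, 1.4167]  P^+=[0.1074 0.0092; 0.0092 0.1532]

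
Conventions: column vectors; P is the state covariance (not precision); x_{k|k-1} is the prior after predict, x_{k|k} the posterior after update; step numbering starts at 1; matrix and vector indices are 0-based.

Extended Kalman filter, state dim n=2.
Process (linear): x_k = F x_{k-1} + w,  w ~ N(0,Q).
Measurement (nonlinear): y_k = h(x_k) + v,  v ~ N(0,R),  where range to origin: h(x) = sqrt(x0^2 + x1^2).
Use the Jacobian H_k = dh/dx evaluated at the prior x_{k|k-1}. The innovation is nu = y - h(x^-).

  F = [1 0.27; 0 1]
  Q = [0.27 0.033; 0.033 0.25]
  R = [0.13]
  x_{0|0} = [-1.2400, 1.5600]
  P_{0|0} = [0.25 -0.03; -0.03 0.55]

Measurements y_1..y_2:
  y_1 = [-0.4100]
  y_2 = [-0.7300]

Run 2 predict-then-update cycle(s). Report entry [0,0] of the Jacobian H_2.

step 1: x^-=[-0.8188, 1.5600]  P^-=[0.5439 0.1515; 0.1515 0.8000]  H_jac=[-0.4647 0.8854]  S=[0.7500]  K=[-0.1582; 0.8506]  nu=[-2.1718]  x^+=[-0.4753, -0.2874]  P^+=[0.5251 0.2524; 0.2524 0.2574]
step 2: x^-=[-0.5529, -0.2874]  P^-=[0.9502 0.3549; 0.3549 0.5074]  H_jac=[-0.8873 -0.4612]  S=[1.2765]  K=[-0.7887; -0.4300]  nu=[-1.3531]  x^+=[0.5144, 0.2945]  P^+=[0.1561 -0.0780; -0.0780 0.2713]

H_jac[0,0] = -0.8873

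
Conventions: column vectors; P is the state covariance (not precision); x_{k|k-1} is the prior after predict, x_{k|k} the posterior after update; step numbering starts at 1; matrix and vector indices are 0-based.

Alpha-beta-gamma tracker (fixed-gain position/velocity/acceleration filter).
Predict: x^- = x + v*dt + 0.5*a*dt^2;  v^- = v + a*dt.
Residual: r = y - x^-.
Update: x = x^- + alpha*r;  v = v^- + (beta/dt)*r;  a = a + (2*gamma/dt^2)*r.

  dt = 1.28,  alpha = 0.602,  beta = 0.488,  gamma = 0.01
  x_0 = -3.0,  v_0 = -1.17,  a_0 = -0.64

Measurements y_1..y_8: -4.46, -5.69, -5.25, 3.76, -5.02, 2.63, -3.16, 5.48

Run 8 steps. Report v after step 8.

step 1: x_pred=-5.0219  r=0.5619  x^+=-4.6836  v^+=-1.7750  a^+=-0.6331
step 2: x_pred=-7.4743  r=1.7843  x^+=-6.4001  v^+=-1.9051  a^+=-0.6114
step 3: x_pred=-9.3396  r=4.0896  x^+=-6.8776  v^+=-1.1285  a^+=-0.5614
step 4: x_pred=-8.7821  r=12.5421  x^+=-1.2318  v^+=2.9345  a^+=-0.4083
step 5: x_pred=2.1899  r=-7.2099  x^+=-2.1505  v^+=-0.3369  a^+=-0.4963
step 6: x_pred=-2.9884  r=5.6184  x^+=0.3939  v^+=1.1697  a^+=-0.4278
step 7: x_pred=1.5407  r=-4.7007  x^+=-1.2891  v^+=-1.1700  a^+=-0.4851
step 8: x_pred=-3.1841  r=8.6641  x^+=2.0317  v^+=1.5122  a^+=-0.3794

v_post = 1.5122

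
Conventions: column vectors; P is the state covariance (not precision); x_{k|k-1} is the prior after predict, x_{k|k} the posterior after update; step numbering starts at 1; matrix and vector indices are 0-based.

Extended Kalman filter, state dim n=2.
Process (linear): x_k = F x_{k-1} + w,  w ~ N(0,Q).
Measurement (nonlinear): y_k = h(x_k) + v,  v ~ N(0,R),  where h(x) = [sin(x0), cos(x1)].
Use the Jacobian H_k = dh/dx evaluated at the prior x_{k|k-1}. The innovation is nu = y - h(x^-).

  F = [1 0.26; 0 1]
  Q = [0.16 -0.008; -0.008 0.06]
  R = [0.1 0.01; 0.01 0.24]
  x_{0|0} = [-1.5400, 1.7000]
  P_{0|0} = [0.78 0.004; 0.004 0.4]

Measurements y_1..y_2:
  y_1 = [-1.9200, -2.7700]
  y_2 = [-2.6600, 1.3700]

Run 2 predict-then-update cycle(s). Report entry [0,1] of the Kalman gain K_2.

K[0,1] = 0.0245

step 1: x^-=[-1.0980, 1.7000]  P^-=[0.9691 0.1000; 0.1000 0.4600]  H_jac=[0.4554 0.0000; 0.0000 -0.9917]  S=[0.3010 -0.0352; -0.0352 0.6924]  K=[1.4583 -0.0692; 0.0748 -0.6551]  nu=[-1.0297, -2.6412]  x^+=[-2.4169, 3.3531]  P^+=[0.3187 0.0020; 0.0020 0.1578]
step 2: x^-=[-1.5450, 3.3531]  P^-=[0.4904 0.0351; 0.0351 0.2178]  H_jac=[0.0257 0.0000; 0.0000 0.2099]  S=[0.1003 0.0102; 0.0102 0.2496]  K=[0.1234 0.0245; -0.0096 0.1836]  nu=[-1.6603, 2.3477]  x^+=[-1.6925, 3.8001]  P^+=[0.4887 0.0338; 0.0338 0.2094]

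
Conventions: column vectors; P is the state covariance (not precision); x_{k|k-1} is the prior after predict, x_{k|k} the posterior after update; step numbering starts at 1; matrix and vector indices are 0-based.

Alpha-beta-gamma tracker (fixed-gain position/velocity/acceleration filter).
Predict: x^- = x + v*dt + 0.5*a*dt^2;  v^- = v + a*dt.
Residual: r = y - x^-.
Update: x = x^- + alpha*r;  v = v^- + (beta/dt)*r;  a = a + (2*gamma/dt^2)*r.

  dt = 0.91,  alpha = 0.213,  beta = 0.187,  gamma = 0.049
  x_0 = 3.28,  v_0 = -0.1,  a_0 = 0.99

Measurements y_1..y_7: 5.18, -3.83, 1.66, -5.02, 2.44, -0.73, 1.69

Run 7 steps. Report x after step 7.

x_post = -3.3608

step 1: x_pred=3.5989  r=1.5811  x^+=3.9357  v^+=1.1258  a^+=1.1771
step 2: x_pred=5.4475  r=-9.2775  x^+=3.4714  v^+=0.2905  a^+=0.0792
step 3: x_pred=3.7686  r=-2.1086  x^+=3.3194  v^+=-0.0708  a^+=-0.1704
step 4: x_pred=3.1845  r=-8.2045  x^+=1.4370  v^+=-1.9118  a^+=-1.1413
step 5: x_pred=-0.7753  r=3.2153  x^+=-0.0904  v^+=-2.2896  a^+=-0.7608
step 6: x_pred=-2.4890  r=1.7590  x^+=-2.1143  v^+=-2.6205  a^+=-0.5526
step 7: x_pred=-4.7278  r=6.4178  x^+=-3.3608  v^+=-1.8045  a^+=0.2069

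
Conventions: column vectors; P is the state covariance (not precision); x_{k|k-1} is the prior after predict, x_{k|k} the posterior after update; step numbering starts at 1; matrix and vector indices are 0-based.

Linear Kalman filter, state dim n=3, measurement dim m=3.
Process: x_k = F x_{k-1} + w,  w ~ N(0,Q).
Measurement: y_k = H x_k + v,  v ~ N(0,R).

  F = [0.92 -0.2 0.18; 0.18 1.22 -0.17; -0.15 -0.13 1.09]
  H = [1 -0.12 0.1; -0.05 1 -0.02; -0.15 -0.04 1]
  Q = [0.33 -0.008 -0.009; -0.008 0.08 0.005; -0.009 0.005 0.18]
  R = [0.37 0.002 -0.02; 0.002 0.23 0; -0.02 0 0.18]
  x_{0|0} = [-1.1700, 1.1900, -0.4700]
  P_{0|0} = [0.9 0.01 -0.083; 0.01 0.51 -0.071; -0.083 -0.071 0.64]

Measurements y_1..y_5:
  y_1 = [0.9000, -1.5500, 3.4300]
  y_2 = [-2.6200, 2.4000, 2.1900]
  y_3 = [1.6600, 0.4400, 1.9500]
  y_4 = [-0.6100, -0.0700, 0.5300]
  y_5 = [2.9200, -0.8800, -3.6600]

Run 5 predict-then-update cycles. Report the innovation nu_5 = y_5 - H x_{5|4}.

step 1: x^-=[-1.3990, 1.3211, -0.4915]  P^-=[1.1068 0.0002 -0.0591; 0.0002 0.9257 -0.3352; -0.0591 -0.3352 1.0169]  S=[1.4965 -0.1991 -0.0966; -0.1991 1.1721 -0.3818; -0.0966 -0.3818 1.2678]  K=[0.7344 0.0433 -0.1086; 0.0030 0.7766 -0.0595; 0.1065 -0.0145 0.8234]  nu=[2.5067, -2.9509, 3.7645]  x^+=[-0.0948, -1.1871, 2.9180]  P^+=[0.2762 0.0254 0.0082; 0.0254 0.1799 0.0002; 0.0082 0.0002 0.1473]
step 2: x^-=[0.6755, -1.9614, 3.3492]  P^-=[0.5691 0.0160 -0.0079; 0.0160 0.3715 -0.0614; -0.0079 -0.0614 0.3625]  S=[0.9442 -0.0618 -0.0678; -0.0618 0.6039 -0.0813; -0.0678 -0.0813 0.5634]  K=[0.5952 0.0283 -0.0909; -0.0007 0.6088 -0.0519; 0.0841 -0.0159 0.6578]  nu=[-3.8657, 4.4622, -1.1363]  x^+=[-1.3962, 0.8168, 2.2058]  P^+=[0.2238 0.0190 0.0061; 0.0190 0.1410 -0.0008; 0.0061 -0.0008 0.1176]
step 3: x^-=[-1.0508, 0.3702, 2.5076]  P^-=[0.5239 0.0107 -0.0087; 0.0107 0.3088 -0.0489; -0.0087 -0.0489 0.3261]  S=[0.8985 -0.0559 -0.0673; -0.0559 0.5411 -0.0651; -0.0673 -0.0651 0.5251]  K=[0.5752 0.0202 -0.0909; -0.0033 0.5651 -0.0501; 0.0796 -0.0170 0.6354]  nu=[2.5045, 0.0674, -0.7004]  x^+=[0.4547, 0.4351, 2.2608]  P^+=[0.2162 0.0167 0.0052; 0.0167 0.1308 -0.0012; 0.0052 -0.0012 0.1135]
step 4: x^-=[0.7383, 0.2283, 2.3395]  P^-=[0.5175 0.0096 -0.0093; 0.0096 0.2925 -0.0465; -0.0093 -0.0465 0.3212]  S=[0.8919 -0.0545 -0.0677; -0.0545 0.5248 -0.0618; -0.0677 -0.0618 0.5200]  K=[0.5721 0.0180 -0.0913; -0.0038 0.5519 -0.0497; 0.0788 -0.0174 0.6322]  nu=[-1.5549, -0.2146, -1.6896]  x^+=[-0.0009, 0.1998, 1.1525]  P^+=[0.2150 0.0161 0.0050; 0.0161 0.1277 -0.0013; 0.0050 -0.0013 0.1129]
step 5: x^-=[0.1667, 0.0477, 1.2304]  P^-=[0.5165 0.0095 -0.0094; 0.0095 0.2877 -0.0460; -0.0094 -0.0460 0.3205]  S=[0.8908 -0.0539 -0.0678; -0.0539 0.5199 -0.0611; -0.0678 -0.0611 0.5192]  K=[0.5716 0.0175 -0.0914; -0.0038 0.5479 -0.0496; 0.0787 -0.0176 0.6318]  nu=[2.6360, -0.8947, -4.8635]  x^+=[2.1021, -0.2114, -1.6192]  P^+=[0.2148 0.0160 0.0050; 0.0160 0.1268 -0.0014; 0.0050 -0.0014 0.1128]

innov = [2.6360, -0.8947, -4.8635]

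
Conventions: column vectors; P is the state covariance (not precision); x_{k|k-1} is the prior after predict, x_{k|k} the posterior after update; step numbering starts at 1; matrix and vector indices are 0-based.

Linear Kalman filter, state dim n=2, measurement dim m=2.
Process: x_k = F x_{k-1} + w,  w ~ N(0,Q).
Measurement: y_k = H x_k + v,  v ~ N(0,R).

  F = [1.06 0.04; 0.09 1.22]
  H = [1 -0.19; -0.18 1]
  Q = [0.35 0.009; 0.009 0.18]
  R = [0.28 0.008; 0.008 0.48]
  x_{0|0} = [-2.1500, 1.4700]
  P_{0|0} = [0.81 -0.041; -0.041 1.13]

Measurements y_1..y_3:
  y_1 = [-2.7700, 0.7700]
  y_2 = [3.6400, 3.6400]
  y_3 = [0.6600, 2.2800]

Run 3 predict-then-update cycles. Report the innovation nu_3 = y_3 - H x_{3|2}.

innov = [-0.9441, -0.8196]

step 1: x^-=[-2.2202, 1.5999]  P^-=[1.2584 0.0882; 0.0882 1.8594]  S=[1.5720 -0.4805; -0.4805 2.3485]  K=[0.8234 0.1096; 0.0761 0.8006]  nu=[-0.2458, -1.2295]  x^+=[-2.5574, 0.5968]  P^+=[0.2513 0.1044; 0.1044 0.4037]
step 2: x^-=[-2.6869, 0.4980]  P^-=[0.6418 0.1881; 0.1881 0.8058]  S=[0.8794 -0.0661; -0.0661 1.2389]  K=[0.6964 0.0957; 0.0870 0.6277]  nu=[6.4215, 2.6584]  x^+=[2.0393, 2.7252]  P^+=[0.2128 0.0898; 0.0898 0.3182]
step 3: x^-=[2.2707, 3.5083]  P^-=[0.5972 0.1613; 0.1613 0.6750]  S=[0.8403 -0.0609; -0.0609 1.1163]  K=[0.6805 0.0853; 0.0816 0.5831]  nu=[-0.9441, -0.8196]  x^+=[1.5583, 2.9533]  P^+=[0.2071 0.0837; 0.0837 0.2956]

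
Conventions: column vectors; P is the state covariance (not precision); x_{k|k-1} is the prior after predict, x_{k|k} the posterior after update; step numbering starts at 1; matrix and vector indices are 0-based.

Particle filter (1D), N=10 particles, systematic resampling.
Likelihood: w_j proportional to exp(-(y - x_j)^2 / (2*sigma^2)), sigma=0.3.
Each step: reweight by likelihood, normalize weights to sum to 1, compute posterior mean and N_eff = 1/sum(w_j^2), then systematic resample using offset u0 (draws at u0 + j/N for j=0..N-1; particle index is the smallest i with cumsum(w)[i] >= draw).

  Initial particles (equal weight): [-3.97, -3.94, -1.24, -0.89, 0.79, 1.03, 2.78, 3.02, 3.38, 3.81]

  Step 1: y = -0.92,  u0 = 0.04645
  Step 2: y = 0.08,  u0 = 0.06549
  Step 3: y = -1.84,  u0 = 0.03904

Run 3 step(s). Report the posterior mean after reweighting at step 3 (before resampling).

post_mean = -0.8900

step 1: w=[0.0000, 0.0000, 0.3626, 0.6374, 0.0000, 0.0000, 0.0000, 0.0000, 0.0000, 0.0000]  mean=-1.0169  Neff=1.8597  idx=[2, 2, 2, 2, 3, 3, 3, 3, 3, 3]
step 2: w=[0.0019, 0.0019, 0.0019, 0.0019, 0.1654, 0.1654, 0.1654, 0.1654, 0.1654, 0.1654]  mean=-0.8927  Neff=6.0930  idx=[4, 4, 5, 6, 6, 7, 7, 8, 9, 9]
step 3: w=[0.1000, 0.1000, 0.1000, 0.1000, 0.1000, 0.1000, 0.1000, 0.1000, 0.1000, 0.1000]  mean=-0.8900  Neff=10.0000  idx=[0, 1, 2, 3, 4, 5, 6, 7, 8, 9]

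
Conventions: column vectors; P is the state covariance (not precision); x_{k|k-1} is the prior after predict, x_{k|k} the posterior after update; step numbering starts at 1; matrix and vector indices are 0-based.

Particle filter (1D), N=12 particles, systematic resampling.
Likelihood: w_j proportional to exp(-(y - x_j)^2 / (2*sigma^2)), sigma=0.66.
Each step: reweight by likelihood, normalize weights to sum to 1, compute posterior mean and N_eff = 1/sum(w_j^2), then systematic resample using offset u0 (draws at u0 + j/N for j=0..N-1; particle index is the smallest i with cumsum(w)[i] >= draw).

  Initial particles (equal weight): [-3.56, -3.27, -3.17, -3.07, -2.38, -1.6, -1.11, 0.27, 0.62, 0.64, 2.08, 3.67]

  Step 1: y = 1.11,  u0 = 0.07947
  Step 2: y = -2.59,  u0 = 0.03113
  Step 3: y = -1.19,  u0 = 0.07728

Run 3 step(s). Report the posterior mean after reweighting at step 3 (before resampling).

step 1: w=[0.0000, 0.0000, 0.0000, 0.0000, 0.0000, 0.0001, 0.0015, 0.1914, 0.3267, 0.3339, 0.1461, 0.0002]  mean=0.7709  Neff=3.6202  idx=[7, 7, 8, 8, 8, 8, 9, 9, 9, 9, 10, 10]
step 2: w=[0.3773, 0.3773, 0.0329, 0.0329, 0.0329, 0.0329, 0.0284, 0.0284, 0.0284, 0.0284, 0.0000, 0.0000]  mean=0.3582  Neff=3.4211  idx=[0, 0, 0, 0, 0, 1, 1, 1, 1, 2, 5, 8]
step 3: w=[0.1022, 0.1022, 0.1022, 0.1022, 0.1022, 0.1022, 0.1022, 0.1022, 0.1022, 0.0275, 0.0275, 0.0253]  mean=0.2986  Neff=10.4006  idx=[0, 1, 2, 3, 4, 4, 5, 6, 7, 8, 8, 11]

post_mean = 0.2986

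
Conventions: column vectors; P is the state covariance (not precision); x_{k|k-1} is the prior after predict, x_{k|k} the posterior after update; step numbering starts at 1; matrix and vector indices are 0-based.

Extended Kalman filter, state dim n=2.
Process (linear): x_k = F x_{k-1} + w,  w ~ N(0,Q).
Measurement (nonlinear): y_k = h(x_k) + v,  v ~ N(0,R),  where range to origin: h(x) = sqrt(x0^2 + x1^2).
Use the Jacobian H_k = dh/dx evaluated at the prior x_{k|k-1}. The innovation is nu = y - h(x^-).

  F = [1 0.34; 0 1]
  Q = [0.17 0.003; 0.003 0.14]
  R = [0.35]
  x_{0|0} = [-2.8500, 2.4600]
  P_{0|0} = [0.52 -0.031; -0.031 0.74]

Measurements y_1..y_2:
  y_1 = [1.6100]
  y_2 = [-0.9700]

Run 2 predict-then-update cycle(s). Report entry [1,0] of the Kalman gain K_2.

step 1: x^-=[-2.0136, 2.4600]  P^-=[0.7545 0.2236; 0.2236 0.8800]  H_jac=[-0.6334 0.7738]  S=[0.9604]  K=[-0.3174; 0.5615]  nu=[-1.5690]  x^+=[-1.5156, 1.5789]  P^+=[0.6577 0.3948; 0.3948 0.5771]
step 2: x^-=[-0.9787, 1.5789]  P^-=[1.1629 0.5940; 0.5940 0.7171]  H_jac=[-0.5269 0.8499]  S=[0.6589]  K=[-0.1636; 0.4501]  nu=[-2.8277]  x^+=[-0.5161, 0.3061]  P^+=[1.1452 0.6425; 0.6425 0.5837]

K[1,0] = 0.4501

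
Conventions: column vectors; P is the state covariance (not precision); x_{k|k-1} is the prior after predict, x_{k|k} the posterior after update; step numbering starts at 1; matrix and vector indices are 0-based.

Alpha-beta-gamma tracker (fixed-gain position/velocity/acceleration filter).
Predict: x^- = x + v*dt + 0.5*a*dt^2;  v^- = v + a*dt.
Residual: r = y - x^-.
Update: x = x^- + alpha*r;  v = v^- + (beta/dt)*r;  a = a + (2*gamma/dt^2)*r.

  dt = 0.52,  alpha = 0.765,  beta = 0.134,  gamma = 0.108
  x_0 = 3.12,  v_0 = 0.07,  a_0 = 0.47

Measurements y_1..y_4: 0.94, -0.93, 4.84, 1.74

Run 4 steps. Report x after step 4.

step 1: x_pred=3.2199  r=-2.2799  x^+=1.4758  v^+=-0.2731  a^+=-1.3513
step 2: x_pred=1.1511  r=-2.0811  x^+=-0.4409  v^+=-1.5121  a^+=-3.0137
step 3: x_pred=-1.6347  r=6.4747  x^+=3.3185  v^+=-1.4107  a^+=2.1584
step 4: x_pred=2.8767  r=-1.1367  x^+=2.0071  v^+=-0.5812  a^+=1.2504

x_post = 2.0071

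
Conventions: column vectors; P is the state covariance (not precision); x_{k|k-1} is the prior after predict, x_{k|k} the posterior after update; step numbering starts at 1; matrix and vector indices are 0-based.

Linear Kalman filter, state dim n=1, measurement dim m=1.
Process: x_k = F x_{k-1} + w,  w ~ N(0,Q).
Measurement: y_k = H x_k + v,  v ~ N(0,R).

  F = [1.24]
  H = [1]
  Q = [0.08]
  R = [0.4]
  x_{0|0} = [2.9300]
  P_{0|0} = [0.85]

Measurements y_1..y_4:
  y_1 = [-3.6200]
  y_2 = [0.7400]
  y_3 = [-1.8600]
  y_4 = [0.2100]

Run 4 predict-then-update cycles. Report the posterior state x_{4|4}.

x_post = [-0.7175]

step 1: x^-=[3.6332]  P^-=[1.3870]  S=[1.7870]  K=[0.7762]  nu=[-7.2532]  x^+=[-1.9964]  P^+=[0.3105]
step 2: x^-=[-2.4756]  P^-=[0.5574]  S=[0.9574]  K=[0.5822]  nu=[3.2156]  x^+=[-0.6035]  P^+=[0.2329]
step 3: x^-=[-0.7483]  P^-=[0.4381]  S=[0.8381]  K=[0.5227]  nu=[-1.1117]  x^+=[-1.3294]  P^+=[0.2091]
step 4: x^-=[-1.6485]  P^-=[0.4015]  S=[0.8015]  K=[0.5009]  nu=[1.8585]  x^+=[-0.7175]  P^+=[0.2004]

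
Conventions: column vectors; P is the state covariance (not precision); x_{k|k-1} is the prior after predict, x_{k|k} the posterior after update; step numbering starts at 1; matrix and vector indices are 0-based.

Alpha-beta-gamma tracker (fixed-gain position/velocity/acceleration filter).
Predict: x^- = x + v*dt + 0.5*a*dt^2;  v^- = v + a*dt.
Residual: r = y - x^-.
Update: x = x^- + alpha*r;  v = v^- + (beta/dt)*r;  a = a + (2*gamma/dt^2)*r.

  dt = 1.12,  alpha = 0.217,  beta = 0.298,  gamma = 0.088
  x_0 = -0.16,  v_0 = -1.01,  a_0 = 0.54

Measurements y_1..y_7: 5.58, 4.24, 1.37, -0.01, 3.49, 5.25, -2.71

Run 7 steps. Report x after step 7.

step 1: x_pred=-0.9525  r=6.5325  x^+=0.4650  v^+=1.3329  a^+=1.4566
step 2: x_pred=2.8715  r=1.3685  x^+=3.1684  v^+=3.3284  a^+=1.6486
step 3: x_pred=7.9302  r=-6.5602  x^+=6.5066  v^+=3.4293  a^+=0.7281
step 4: x_pred=10.8041  r=-10.8141  x^+=8.4575  v^+=1.3675  a^+=-0.7892
step 5: x_pred=9.4941  r=-6.0041  x^+=8.1912  v^+=-1.1139  a^+=-1.6316
step 6: x_pred=5.9203  r=-0.6703  x^+=5.7748  v^+=-3.1196  a^+=-1.7256
step 7: x_pred=1.1986  r=-3.9086  x^+=0.3504  v^+=-6.0923  a^+=-2.2740

x_post = 0.3504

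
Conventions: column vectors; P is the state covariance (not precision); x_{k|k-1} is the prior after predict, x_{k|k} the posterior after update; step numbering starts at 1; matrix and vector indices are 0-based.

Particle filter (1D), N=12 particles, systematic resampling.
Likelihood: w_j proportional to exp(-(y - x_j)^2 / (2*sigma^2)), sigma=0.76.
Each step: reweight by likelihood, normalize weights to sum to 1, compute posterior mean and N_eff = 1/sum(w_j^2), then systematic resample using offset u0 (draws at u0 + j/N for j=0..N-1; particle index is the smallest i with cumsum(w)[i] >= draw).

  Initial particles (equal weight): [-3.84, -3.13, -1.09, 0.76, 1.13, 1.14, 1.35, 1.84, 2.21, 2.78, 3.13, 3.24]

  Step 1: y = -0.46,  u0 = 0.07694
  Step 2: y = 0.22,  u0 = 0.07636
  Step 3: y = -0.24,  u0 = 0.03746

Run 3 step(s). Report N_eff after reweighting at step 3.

step 1: w=[0.0000, 0.0016, 0.5544, 0.2155, 0.0876, 0.0852, 0.0459, 0.0080, 0.0016, 0.0001, 0.0000, 0.0000]  mean=-0.1690  Neff=2.6963  idx=[2, 2, 2, 2, 2, 2, 3, 3, 3, 4, 5, 7]
step 2: w=[0.0475, 0.0475, 0.0475, 0.0475, 0.0475, 0.0475, 0.1632, 0.1632, 0.1632, 0.1026, 0.1009, 0.0217]  mean=0.3319  Neff=8.7239  idx=[1, 3, 5, 6, 6, 7, 7, 8, 8, 9, 10, 11]
step 3: w=[0.1178, 0.1178, 0.1178, 0.0926, 0.0926, 0.0926, 0.0926, 0.0926, 0.0926, 0.0434, 0.0423, 0.0052]  mean=0.1441  Neff=10.3312  idx=[0, 1, 1, 2, 3, 4, 4, 5, 6, 7, 8, 10]

N_eff = 10.3312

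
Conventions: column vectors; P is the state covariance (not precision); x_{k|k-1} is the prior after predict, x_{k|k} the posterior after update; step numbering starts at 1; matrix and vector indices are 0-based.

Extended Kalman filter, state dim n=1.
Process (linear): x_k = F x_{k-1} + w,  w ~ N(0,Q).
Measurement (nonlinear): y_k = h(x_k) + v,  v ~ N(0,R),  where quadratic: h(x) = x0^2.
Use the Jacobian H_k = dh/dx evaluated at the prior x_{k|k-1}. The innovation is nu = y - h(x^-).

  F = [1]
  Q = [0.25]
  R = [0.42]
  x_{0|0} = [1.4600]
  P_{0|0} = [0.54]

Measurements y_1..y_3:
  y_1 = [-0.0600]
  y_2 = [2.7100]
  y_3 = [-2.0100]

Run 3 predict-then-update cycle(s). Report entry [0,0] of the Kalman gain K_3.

step 1: x^-=[1.4600]  P^-=[0.7900]  H_jac=[2.9200]  S=[7.1559]  K=[0.3224]  nu=[-2.1916]  x^+=[0.7535]  P^+=[0.0464]
step 2: x^-=[0.7535]  P^-=[0.2964]  H_jac=[1.5070]  S=[1.0931]  K=[0.4086]  nu=[2.1422]  x^+=[1.6288]  P^+=[0.1139]
step 3: x^-=[1.6288]  P^-=[0.3639]  H_jac=[3.2576]  S=[4.2815]  K=[0.2769]  nu=[-4.6630]  x^+=[0.3378]  P^+=[0.0357]

K[0,0] = 0.2769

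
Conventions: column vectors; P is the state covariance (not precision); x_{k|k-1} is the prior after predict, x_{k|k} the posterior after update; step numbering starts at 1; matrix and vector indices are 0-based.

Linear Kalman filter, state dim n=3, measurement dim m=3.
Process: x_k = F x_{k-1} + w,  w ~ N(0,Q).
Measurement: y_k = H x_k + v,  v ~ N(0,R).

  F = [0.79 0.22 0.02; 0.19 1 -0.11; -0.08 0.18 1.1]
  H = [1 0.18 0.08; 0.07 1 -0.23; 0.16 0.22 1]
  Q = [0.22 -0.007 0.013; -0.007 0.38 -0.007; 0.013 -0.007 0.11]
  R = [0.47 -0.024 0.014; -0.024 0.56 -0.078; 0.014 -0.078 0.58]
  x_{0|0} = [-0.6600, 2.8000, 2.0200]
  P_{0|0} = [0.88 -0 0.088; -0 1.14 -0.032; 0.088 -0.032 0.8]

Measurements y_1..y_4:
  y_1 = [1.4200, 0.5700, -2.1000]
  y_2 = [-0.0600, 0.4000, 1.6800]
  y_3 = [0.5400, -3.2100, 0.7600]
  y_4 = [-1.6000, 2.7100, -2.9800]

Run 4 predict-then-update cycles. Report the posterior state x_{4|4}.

step 1: x^-=[0.1350, 2.4524, 2.7788]  P^-=[0.8272 0.3669 0.0886; 0.3669 1.5648 0.0726; 0.0886 0.0726 1.0924]  S=[1.5033 0.6500 0.4911; 0.6500 2.2018 0.1605; 0.4911 0.1605 1.8555]  K=[0.5939 0.0080 0.0047; 0.0855 0.6768 0.1751; -0.0276 -0.1155 0.6223]  nu=[0.6213, -1.2527, -5.4399]  x^+=[0.4683, 0.7050, -0.4788]  P^+=[0.2878 -0.0366 -0.0276; -0.0366 0.3605 -0.0235; -0.0276 -0.0235 0.3791]
step 2: x^-=[0.5155, 0.8466, -0.4373]  P^-=[0.4034 0.0866 -0.0168; 0.0866 0.7478 -0.0220; -0.0168 -0.0220 0.5789]  S=[0.9292 0.2188 0.1546; 0.2188 1.3632 -0.0484; 0.1546 -0.0484 1.1964]  K=[0.4460 0.0154 -0.0012; 0.0834 0.5484 0.1421; -0.0301 -0.0929 0.4777]  nu=[-0.6929, -0.5833, 1.8486]  x^+=[0.1952, 0.7316, 0.5208]  P^+=[0.2154 -0.0228 -0.0251; -0.0228 0.2911 -0.0196; -0.0251 -0.0196 0.2922]
step 3: x^-=[0.3256, 0.7114, 0.6890]  P^-=[0.3597 0.0719 -0.0121; 0.0719 0.6791 -0.0188; -0.0121 -0.0188 0.4717]  S=[0.8782 0.1896 0.1381; 0.1896 1.2849 -0.0387; 0.1381 -0.0387 1.0867]  K=[0.4192 0.0160 0.0037; 0.0836 0.5276 0.1389; -0.0241 -0.0833 0.4286]  nu=[0.0313, -3.7857, -0.1376]  x^+=[0.2776, -1.3026, 0.9445]  P^+=[0.2021 -0.0204 -0.0211; -0.0204 0.2800 -0.0177; -0.0211 -0.0177 0.2620]
step 4: x^-=[-0.0484, -1.3538, 0.7823]  P^-=[0.3519 0.0692 -0.0081; 0.0692 0.6675 -0.0142; -0.0081 -0.0142 0.4347]  S=[0.8695 0.1841 0.1377; 0.1841 1.2687 -0.0288; 0.1377 -0.0288 1.0520]  K=[0.4139 0.0155 0.0065; 0.0834 0.5236 0.1400; -0.0206 -0.0782 0.4095]  nu=[-1.3705, 4.2471, -3.4567]  x^+=[-0.5724, 0.2716, -0.9371]  P^+=[0.1994 -0.0201 -0.0191; -0.0201 0.2779 -0.0164; -0.0191 -0.0164 0.2500]

x_post = [-0.5724, 0.2716, -0.9371]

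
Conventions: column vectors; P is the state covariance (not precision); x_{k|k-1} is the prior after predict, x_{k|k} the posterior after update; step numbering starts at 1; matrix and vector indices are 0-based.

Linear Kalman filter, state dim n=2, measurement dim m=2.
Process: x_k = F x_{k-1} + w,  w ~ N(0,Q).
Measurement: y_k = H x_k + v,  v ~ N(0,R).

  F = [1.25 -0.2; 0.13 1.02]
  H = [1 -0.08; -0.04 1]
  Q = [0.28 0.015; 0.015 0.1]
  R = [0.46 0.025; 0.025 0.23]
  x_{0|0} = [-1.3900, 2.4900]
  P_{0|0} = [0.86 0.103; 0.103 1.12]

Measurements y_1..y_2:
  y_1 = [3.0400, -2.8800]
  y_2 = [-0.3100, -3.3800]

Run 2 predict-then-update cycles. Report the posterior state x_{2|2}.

step 1: x^-=[-2.2355, 2.3591]  P^-=[1.6171 0.0549; 0.0549 1.3071]  S=[2.0766 -0.0892; -0.0892 1.5353]  K=[0.7782 0.0388; 0.0126 0.8507]  nu=[5.4642, -5.3285]  x^+=[1.8101, -2.1048]  P^+=[0.3624 0.0429; 0.0429 0.1977]
step 2: x^-=[2.6835, -1.9116]  P^-=[0.8327 0.0871; 0.0871 0.3232]  S=[1.2808 0.0532; 0.0532 0.5475]  K=[0.6432 0.0357; 0.0237 0.5816]  nu=[-3.1465, -1.3611]  x^+=[0.6111, -2.7776]  P^+=[0.2997 0.0363; 0.0363 0.1358]

x_post = [0.6111, -2.7776]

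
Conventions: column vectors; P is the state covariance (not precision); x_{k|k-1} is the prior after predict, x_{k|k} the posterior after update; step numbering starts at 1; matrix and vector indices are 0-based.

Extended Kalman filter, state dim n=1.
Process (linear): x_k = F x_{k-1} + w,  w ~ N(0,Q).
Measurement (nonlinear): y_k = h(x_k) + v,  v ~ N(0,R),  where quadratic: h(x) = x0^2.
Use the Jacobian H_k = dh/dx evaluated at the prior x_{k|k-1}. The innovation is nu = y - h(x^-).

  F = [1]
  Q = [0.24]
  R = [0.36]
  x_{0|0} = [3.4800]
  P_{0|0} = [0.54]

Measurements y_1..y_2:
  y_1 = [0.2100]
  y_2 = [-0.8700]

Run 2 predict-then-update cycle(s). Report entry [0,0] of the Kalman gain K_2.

K[0,0] = 0.2513

step 1: x^-=[3.4800]  P^-=[0.7800]  H_jac=[6.9600]  S=[38.1444]  K=[0.1423]  nu=[-11.9004]  x^+=[1.7863]  P^+=[0.0074]
step 2: x^-=[1.7863]  P^-=[0.2474]  H_jac=[3.5726]  S=[3.5172]  K=[0.2513]  nu=[-4.0609]  x^+=[0.7660]  P^+=[0.0253]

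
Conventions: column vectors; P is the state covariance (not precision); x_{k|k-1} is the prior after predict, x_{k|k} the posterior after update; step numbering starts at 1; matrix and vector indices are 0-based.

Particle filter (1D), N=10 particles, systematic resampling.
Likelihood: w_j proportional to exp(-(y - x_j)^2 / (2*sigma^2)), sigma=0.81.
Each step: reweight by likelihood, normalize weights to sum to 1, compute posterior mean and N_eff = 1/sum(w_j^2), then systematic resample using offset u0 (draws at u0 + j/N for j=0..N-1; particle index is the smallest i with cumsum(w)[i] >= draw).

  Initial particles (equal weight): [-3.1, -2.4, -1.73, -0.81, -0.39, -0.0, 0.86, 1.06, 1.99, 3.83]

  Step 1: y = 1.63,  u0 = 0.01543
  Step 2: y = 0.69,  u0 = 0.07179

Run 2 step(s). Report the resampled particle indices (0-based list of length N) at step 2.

resampled_idx = [1, 1, 2, 3, 3, 4, 5, 6, 6, 9]

step 1: w=[0.0000, 0.0000, 0.0001, 0.0042, 0.0176, 0.0521, 0.2510, 0.3079, 0.3573, 0.0099]  mean=1.2806  Neff=3.4652  idx=[4, 6, 6, 6, 7, 7, 7, 8, 8, 8]
step 2: w=[0.0598, 0.1423, 0.1423, 0.1423, 0.1310, 0.1310, 0.1310, 0.0401, 0.0401, 0.0401]  mean=0.9999  Neff=8.2904  idx=[1, 1, 2, 3, 3, 4, 5, 6, 6, 9]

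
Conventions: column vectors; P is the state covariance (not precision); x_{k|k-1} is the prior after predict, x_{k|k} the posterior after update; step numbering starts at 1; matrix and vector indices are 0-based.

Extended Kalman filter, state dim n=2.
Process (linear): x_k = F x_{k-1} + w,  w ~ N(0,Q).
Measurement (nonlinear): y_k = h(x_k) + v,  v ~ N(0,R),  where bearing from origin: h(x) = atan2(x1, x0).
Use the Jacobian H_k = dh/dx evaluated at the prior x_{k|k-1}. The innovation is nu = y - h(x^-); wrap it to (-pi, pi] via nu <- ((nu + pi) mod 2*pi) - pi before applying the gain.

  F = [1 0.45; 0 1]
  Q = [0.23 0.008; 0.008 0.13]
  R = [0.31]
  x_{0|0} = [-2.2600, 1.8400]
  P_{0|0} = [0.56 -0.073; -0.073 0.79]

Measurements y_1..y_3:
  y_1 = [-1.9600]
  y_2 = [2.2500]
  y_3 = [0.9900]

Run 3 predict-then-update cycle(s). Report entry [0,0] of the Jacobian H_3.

H_jac[0,0] = -0.2140

step 1: x^-=[-1.4320, 1.8400]  P^-=[0.8843 0.2905; 0.2905 0.9200]  H_jac=[-0.3385 -0.2634]  S=[0.5269]  K=[-0.7132; -0.6465]  nu=[2.0910]  x^+=[-2.9234, 0.4881]  P^+=[0.6162 0.0475; 0.0475 0.6998]
step 2: x^-=[-2.7037, 0.4881]  P^-=[1.0307 0.3704; 0.3704 0.8298]  H_jac=[-0.0647 -0.3582]  S=[0.4379]  K=[-0.4552; -0.7334]  nu=[-0.7130]  x^+=[-2.3792, 1.0110]  P^+=[0.9400 0.2242; 0.2242 0.5942]
step 3: x^-=[-1.9242, 1.0110]  P^-=[1.4921 0.4996; 0.4996 0.7242]  H_jac=[-0.2140 -0.4073]  S=[0.5855]  K=[-0.8928; -0.6863]  nu=[-1.6678]  x^+=[-0.4352, 2.1557]  P^+=[1.0254 0.1408; 0.1408 0.4484]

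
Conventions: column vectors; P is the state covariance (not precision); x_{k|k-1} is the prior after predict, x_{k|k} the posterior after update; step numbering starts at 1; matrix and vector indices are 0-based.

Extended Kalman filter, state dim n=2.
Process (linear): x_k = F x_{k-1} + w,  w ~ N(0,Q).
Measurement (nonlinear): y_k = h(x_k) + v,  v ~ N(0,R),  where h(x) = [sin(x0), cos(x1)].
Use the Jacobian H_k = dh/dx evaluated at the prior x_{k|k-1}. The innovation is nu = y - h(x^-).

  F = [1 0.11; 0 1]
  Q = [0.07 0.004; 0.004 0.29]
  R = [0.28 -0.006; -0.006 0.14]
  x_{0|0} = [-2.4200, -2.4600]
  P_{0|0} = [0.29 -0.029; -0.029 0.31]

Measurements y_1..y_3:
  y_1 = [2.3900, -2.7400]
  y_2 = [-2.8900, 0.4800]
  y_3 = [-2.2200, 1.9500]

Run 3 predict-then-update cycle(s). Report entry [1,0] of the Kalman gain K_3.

step 1: x^-=[-2.6906, -2.4600]  P^-=[0.3574 0.0091; 0.0091 0.6000]  H_jac=[-0.9000 0.0000; 0.0000 0.6300]  S=[0.5695 -0.0112; -0.0112 0.3782]  K=[-0.5648 -0.0015; 0.0052 0.9998]  nu=[2.8259, -1.9634]  x^+=[-4.2838, -4.4083]  P^+=[0.1757 0.0050; 0.0050 0.2221]
step 2: x^-=[-4.7687, -4.4083]  P^-=[0.2495 0.0335; 0.0335 0.5121]  H_jac=[0.0562 0.0000; 0.0000 -0.9541]  S=[0.2808 -0.0078; -0.0078 0.6062]  K=[0.0485 -0.0521; -0.0157 -0.8062]  nu=[-3.8884, 0.7795]  x^+=[-4.9980, -4.9757]  P^+=[0.2472 0.0079; 0.0079 0.1182]
step 3: x^-=[-5.5453, -4.9757]  P^-=[0.3203 0.0249; 0.0249 0.4082]  H_jac=[0.7399 0.0000; 0.0000 -0.9655]  S=[0.4554 -0.0238; -0.0238 0.5205]  K=[0.5193 -0.0225; 0.0009 -0.7571]  nu=[-2.8927, 1.6897]  x^+=[-7.0856, -6.2577]  P^+=[0.1967 0.0065; 0.0065 0.1098]

K[1,0] = 0.0009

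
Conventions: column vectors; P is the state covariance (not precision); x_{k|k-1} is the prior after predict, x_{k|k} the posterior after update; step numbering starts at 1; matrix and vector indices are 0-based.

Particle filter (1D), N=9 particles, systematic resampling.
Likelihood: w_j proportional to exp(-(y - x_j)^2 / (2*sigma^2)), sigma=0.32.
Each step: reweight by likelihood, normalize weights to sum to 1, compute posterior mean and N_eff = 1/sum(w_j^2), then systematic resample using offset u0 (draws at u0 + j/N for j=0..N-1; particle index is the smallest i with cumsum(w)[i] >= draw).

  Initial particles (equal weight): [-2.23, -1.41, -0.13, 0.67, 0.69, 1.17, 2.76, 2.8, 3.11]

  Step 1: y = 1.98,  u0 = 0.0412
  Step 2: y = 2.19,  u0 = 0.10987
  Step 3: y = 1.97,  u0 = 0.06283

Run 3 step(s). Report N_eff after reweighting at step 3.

step 1: w=[0.0000, 0.0000, 0.0000, 0.0017, 0.0022, 0.3080, 0.3888, 0.2844, 0.0149]  mean=2.2786  Neff=3.0571  idx=[5, 5, 5, 6, 6, 6, 7, 7, 7]
step 2: w=[0.0056, 0.0056, 0.0056, 0.1827, 0.1827, 0.1827, 0.1451, 0.1451, 0.1451]  mean=2.7509  Neff=6.1209  idx=[3, 4, 4, 5, 5, 6, 7, 8, 8]
step 3: w=[0.1263, 0.1263, 0.1263, 0.1263, 0.1263, 0.0921, 0.0921, 0.0921, 0.0921]  mean=2.7747  Neff=8.7935  idx=[0, 1, 2, 3, 4, 4, 6, 7, 8]

N_eff = 8.7935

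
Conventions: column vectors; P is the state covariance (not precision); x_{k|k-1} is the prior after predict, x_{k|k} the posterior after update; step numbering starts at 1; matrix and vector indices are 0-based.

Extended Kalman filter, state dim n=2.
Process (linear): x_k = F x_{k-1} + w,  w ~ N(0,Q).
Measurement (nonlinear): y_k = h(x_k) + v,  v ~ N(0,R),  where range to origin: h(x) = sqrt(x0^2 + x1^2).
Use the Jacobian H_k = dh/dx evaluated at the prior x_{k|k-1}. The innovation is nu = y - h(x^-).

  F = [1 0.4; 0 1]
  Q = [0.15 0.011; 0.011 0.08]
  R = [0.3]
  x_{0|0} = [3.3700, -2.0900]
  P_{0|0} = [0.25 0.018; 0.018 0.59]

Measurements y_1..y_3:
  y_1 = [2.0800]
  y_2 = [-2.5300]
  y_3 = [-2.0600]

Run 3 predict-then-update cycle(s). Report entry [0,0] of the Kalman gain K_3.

step 1: x^-=[2.5340, -2.0900]  P^-=[0.5088 0.2650; 0.2650 0.6700]  H_jac=[0.7715 -0.6363]  S=[0.6139]  K=[0.3647; -0.3614]  nu=[-1.2047]  x^+=[2.0946, -1.6546]  P^+=[0.4271 0.3459; 0.3459 0.5898]
step 2: x^-=[1.4328, -1.6546]  P^-=[0.9482 0.5928; 0.5928 0.6698]  H_jac=[0.6546 -0.7560]  S=[0.5024]  K=[0.3435; -0.2354]  nu=[-4.7187]  x^+=[-0.1881, -0.5437]  P^+=[0.8890 0.6335; 0.6335 0.6420]
step 3: x^-=[-0.4056, -0.5437]  P^-=[1.6485 0.9013; 0.9013 0.7220]  H_jac=[-0.5980 -0.8015]  S=[2.2171]  K=[-0.7704; -0.5041]  nu=[-2.7384]  x^+=[1.7040, 0.8366]  P^+=[0.3325 0.0403; 0.0403 0.1586]

K[0,0] = -0.7704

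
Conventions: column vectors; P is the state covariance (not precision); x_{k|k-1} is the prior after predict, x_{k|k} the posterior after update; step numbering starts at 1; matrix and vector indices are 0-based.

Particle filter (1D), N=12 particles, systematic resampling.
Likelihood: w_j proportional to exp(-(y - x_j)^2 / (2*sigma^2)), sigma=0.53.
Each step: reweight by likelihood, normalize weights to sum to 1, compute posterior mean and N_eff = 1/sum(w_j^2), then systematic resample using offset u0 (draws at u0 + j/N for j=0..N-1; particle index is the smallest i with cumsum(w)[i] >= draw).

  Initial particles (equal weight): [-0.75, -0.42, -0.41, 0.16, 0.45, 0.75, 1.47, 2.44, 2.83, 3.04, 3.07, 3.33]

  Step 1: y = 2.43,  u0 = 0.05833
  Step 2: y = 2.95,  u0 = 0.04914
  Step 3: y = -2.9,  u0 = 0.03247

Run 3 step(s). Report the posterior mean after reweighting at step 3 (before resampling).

post_mean = 2.4404

step 1: w=[0.0000, 0.0000, 0.0000, 0.0000, 0.0003, 0.0021, 0.0608, 0.3136, 0.2359, 0.1617, 0.1513, 0.0742]  mean=2.7273  Neff=4.7106  idx=[6, 7, 7, 7, 8, 8, 8, 9, 9, 10, 10, 11]
step 2: w=[0.0021, 0.0661, 0.0661, 0.0661, 0.1023, 0.1023, 0.1023, 0.1035, 0.1035, 0.1023, 0.1023, 0.0812]  mean=2.8830  Neff=10.7022  idx=[1, 2, 4, 4, 5, 6, 7, 8, 9, 9, 10, 11]
step 3: w=[0.4995, 0.4995, 0.0002, 0.0002, 0.0002, 0.0002, 0.0000, 0.0000, 0.0000, 0.0000, 0.0000, 0.0000]  mean=2.4404  Neff=2.0037  idx=[0, 0, 0, 0, 0, 0, 1, 1, 1, 1, 1, 1]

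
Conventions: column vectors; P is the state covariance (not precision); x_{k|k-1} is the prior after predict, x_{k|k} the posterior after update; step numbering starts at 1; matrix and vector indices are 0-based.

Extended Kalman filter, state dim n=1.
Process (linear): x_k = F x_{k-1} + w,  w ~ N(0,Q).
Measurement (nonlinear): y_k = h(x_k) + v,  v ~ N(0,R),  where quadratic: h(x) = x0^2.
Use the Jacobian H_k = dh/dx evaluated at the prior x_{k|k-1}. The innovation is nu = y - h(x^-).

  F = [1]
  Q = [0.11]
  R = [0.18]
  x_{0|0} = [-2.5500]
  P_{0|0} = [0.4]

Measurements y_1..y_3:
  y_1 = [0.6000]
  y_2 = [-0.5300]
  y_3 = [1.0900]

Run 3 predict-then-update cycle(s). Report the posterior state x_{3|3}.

x_post = [-0.9357]

step 1: x^-=[-2.5500]  P^-=[0.5100]  H_jac=[-5.1000]  S=[13.4451]  K=[-0.1935]  nu=[-5.9025]  x^+=[-1.4081]  P^+=[0.0068]
step 2: x^-=[-1.4081]  P^-=[0.1168]  H_jac=[-2.8163]  S=[1.1066]  K=[-0.2973]  nu=[-2.5129]  x^+=[-0.6610]  P^+=[0.0190]
step 3: x^-=[-0.6610]  P^-=[0.1290]  H_jac=[-1.3220]  S=[0.4055]  K=[-0.4206]  nu=[0.6531]  x^+=[-0.9357]  P^+=[0.0573]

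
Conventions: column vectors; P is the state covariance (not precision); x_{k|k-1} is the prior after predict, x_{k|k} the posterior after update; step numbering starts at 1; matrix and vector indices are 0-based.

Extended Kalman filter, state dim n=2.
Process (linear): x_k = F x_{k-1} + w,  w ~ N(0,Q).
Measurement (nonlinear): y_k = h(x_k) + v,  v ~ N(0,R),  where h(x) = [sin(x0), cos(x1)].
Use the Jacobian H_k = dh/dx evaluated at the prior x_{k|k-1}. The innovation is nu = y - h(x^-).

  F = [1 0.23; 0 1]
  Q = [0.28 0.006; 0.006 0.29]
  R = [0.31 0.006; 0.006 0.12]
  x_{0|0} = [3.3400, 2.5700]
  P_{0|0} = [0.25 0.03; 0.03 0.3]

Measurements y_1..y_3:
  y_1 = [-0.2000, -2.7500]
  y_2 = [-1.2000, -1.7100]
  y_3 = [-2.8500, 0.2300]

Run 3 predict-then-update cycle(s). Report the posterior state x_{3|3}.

step 1: x^-=[3.9311, 2.5700]  P^-=[0.5597 0.1050; 0.1050 0.5900]  H_jac=[-0.7042 0.0000; 0.0000 -0.5410]  S=[0.5875 0.0460; 0.0460 0.2927]  K=[-0.6638 -0.0898; -0.0410 -1.0841]  nu=[0.5100, -1.9090]  x^+=[3.7639, 4.6187]  P^+=[0.2930 0.0273; 0.0273 0.2409]
step 2: x^-=[4.8262, 4.6187]  P^-=[0.5983 0.0887; 0.0887 0.5309]  H_jac=[0.1136 0.0000; 0.0000 0.9956]  S=[0.3177 0.0160; 0.0160 0.6463]  K=[0.2072 0.1315; -0.0096 0.8182]  nu=[-0.2065, -1.6164]  x^+=[4.5709, 3.2982]  P^+=[0.5726 0.0171; 0.0171 0.0986]
step 3: x^-=[5.3295, 3.2982]  P^-=[0.8656 0.0458; 0.0458 0.3886]  H_jac=[0.5787 0.0000; 0.0000 0.1559]  S=[0.5999 0.0101; 0.0101 0.1294]  K=[0.8352 -0.0102; 0.0363 0.4652]  nu=[-2.0344, 1.2178]  x^+=[3.6178, 3.7909]  P^+=[0.4473 0.0243; 0.0243 0.3594]

x_post = [3.6178, 3.7909]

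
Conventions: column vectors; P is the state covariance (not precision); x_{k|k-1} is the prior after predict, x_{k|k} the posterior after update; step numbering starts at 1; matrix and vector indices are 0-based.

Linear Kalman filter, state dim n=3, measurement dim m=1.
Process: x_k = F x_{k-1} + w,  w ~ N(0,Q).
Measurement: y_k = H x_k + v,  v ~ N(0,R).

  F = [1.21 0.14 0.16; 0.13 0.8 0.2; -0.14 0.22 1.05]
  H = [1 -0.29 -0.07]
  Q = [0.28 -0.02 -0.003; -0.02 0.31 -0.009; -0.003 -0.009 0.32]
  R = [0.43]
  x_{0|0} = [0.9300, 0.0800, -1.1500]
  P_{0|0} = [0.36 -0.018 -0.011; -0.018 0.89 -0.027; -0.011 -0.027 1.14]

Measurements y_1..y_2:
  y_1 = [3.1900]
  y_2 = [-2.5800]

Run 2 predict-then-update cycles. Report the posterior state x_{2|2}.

step 1: x^-=[0.9525, -0.0451, -1.3201]  P^-=[0.8421 0.1479 0.1319; 0.1479 0.9183 0.3569; 0.1319 0.3569 1.6189]  S=[1.2675]  K=[0.6233; -0.1131; -0.0670]  nu=[2.1320]  x^+=[2.2813, -0.2862, -1.4630]  P^+=[0.3498 0.2373 0.1848; 0.2373 0.9021 0.3473; 0.1848 0.3473 1.6132]
step 2: x^-=[2.4862, -0.2250, -1.9185]  P^-=[1.0186 0.5244 0.5890; 0.5244 1.1279 0.7895; 0.5890 0.7895 2.2405]  S=[1.1998]  K=[0.6878; 0.1184; 0.1694]  nu=[-5.2658]  x^+=[-1.1356, -0.8486, -2.8105]  P^+=[0.4510 0.4267 0.4492; 0.4267 1.1111 0.7654; 0.4492 0.7654 2.2061]

x_post = [-1.1356, -0.8486, -2.8105]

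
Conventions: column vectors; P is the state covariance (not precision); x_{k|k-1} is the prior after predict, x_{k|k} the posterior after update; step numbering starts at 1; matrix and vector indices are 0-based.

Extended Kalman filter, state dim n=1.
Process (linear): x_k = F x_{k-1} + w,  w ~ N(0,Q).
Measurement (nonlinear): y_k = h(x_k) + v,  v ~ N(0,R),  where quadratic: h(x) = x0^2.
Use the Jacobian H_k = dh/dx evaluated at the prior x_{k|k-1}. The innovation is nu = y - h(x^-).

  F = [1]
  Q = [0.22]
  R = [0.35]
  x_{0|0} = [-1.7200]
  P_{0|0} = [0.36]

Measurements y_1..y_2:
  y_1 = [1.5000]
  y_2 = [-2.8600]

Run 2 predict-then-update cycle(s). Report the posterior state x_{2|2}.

x_post = [0.1329]

step 1: x^-=[-1.7200]  P^-=[0.5800]  H_jac=[-3.4400]  S=[7.2135]  K=[-0.2766]  nu=[-1.4584]  x^+=[-1.3166]  P^+=[0.0281]
step 2: x^-=[-1.3166]  P^-=[0.2481]  H_jac=[-2.6332]  S=[2.0706]  K=[-0.3156]  nu=[-4.5935]  x^+=[0.1329]  P^+=[0.0419]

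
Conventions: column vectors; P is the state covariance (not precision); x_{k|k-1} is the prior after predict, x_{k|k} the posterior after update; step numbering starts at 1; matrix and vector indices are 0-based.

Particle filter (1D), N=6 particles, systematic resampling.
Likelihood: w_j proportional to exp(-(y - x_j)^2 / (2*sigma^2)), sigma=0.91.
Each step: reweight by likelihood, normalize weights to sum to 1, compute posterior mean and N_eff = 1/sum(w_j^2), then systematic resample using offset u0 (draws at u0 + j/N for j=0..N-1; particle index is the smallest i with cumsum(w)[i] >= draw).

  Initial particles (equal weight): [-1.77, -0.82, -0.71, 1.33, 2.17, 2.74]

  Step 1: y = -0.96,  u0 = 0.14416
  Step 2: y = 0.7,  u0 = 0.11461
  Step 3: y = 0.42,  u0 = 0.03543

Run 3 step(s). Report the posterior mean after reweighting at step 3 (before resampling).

step 1: w=[0.2521, 0.3702, 0.3608, 0.0158, 0.0010, 0.0001]  mean=-0.9825  Neff=3.0209  idx=[0, 1, 1, 2, 2, 2]
step 2: w=[0.0176, 0.1740, 0.1740, 0.2114, 0.2114, 0.2114]  mean=-0.7670  Neff=5.1284  idx=[1, 2, 3, 4, 4, 5]
step 3: w=[0.1497, 0.1497, 0.1752, 0.1752, 0.1752, 0.1752]  mean=-0.7429  Neff=5.9689  idx=[0, 1, 2, 3, 4, 5]

post_mean = -0.7429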